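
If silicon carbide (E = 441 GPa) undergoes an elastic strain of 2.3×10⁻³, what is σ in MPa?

1010 MPa

σ = E·ε = 441000 MPa × 2.3×10⁻³ = 1010 MPa.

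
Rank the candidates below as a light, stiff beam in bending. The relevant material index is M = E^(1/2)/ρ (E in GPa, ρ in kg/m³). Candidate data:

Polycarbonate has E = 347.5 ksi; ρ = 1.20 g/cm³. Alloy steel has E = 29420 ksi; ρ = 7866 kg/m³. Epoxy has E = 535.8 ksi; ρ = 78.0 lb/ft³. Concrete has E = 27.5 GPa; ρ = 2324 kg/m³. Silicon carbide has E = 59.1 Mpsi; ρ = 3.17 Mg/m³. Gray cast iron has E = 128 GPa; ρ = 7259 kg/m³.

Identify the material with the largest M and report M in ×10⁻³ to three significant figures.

silicon carbide, M = 6.37×10⁻³

After converting to SI:
  polycarbonate: E = 2.396 GPa, ρ = 1200 kg/m³
  alloy steel: E = 202.8 GPa, ρ = 7866 kg/m³
  epoxy: E = 3.694 GPa, ρ = 1249 kg/m³
  concrete: E = 27.50 GPa, ρ = 2324 kg/m³
  silicon carbide: E = 407.5 GPa, ρ = 3170 kg/m³
  gray cast iron: E = 128.0 GPa, ρ = 7259 kg/m³
  silicon carbide: M = 6.37×10⁻³
  concrete: M = 2.26×10⁻³
  alloy steel: M = 1.81×10⁻³
  gray cast iron: M = 1.56×10⁻³
  epoxy: M = 1.54×10⁻³
  polycarbonate: M = 1.29×10⁻³
Highest index: silicon carbide.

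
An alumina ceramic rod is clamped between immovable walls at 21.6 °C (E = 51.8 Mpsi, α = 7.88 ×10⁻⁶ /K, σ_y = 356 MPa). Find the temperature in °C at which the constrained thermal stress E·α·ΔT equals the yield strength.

148 °C

E = 51.8 Mpsi = 357.1 GPa.
E·α·ΔT = 356.0 MPa ⇒ ΔT = 356.0 / (357.1×10³ × 7.88×10⁻⁶) = 126.5 K.
T = 21.6 + 126.5 = 148.1 °C.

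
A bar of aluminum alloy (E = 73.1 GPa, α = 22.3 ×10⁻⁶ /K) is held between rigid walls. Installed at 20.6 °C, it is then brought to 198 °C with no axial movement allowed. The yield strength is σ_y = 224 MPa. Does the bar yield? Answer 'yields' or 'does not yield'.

ΔT = 177.4 K. Constrained thermal stress σ = E·α·ΔT = 73.10×10³ MPa × 22.3×10⁻⁶ × 177.4 = 289 MPa (compressive).
Compare to σ_y = 224 MPa: σ ≥ σ_y, so it yields.

yields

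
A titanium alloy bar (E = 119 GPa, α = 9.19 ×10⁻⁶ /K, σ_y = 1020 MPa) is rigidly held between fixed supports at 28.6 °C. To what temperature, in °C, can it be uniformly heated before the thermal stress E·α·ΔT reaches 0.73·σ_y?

709 °C

E·α·ΔT = 744.6 MPa ⇒ ΔT = 744.6 / (119.0×10³ × 9.19×10⁻⁶) = 680.9 K.
T = 28.6 + 680.9 = 709.5 °C.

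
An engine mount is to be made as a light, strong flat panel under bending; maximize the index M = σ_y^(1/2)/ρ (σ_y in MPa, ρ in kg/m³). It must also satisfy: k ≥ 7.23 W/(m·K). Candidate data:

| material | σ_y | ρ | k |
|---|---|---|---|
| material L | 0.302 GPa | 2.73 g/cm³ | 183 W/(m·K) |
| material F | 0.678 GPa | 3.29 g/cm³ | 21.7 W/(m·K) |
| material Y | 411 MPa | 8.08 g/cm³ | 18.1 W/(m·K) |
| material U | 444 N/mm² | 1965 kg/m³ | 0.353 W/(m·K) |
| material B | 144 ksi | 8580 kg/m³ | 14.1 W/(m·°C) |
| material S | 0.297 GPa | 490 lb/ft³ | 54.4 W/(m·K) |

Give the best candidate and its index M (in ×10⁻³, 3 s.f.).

material F, M = 7.91×10⁻³

Screen on constraints: k ≥ 7.23 W/(m·K). Survivors: material L, material F, material Y, material B, material S.
Putting every candidate on a common basis:
  material L: σ_y = 302.0 MPa, ρ = 2730 kg/m³
  material F: σ_y = 678.0 MPa, ρ = 3290 kg/m³
  material Y: σ_y = 411.0 MPa, ρ = 8080 kg/m³
  material B: σ_y = 992.8 MPa, ρ = 8580 kg/m³
  material S: σ_y = 297.0 MPa, ρ = 7849 kg/m³
  material F: M = 7.91×10⁻³
  material L: M = 6.37×10⁻³
  material B: M = 3.67×10⁻³
  material Y: M = 2.51×10⁻³
  material S: M = 2.20×10⁻³
Material F has the largest M.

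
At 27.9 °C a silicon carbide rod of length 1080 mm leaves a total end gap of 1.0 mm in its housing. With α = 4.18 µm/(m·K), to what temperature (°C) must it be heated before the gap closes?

249 °C

α·L₀·ΔT = 1.0 mm ⇒ ΔT = 1.0 / (4.18×10⁻⁶ × 1080.0) = 221.5 K.
T = 27.9 + 221.5 = 249.4 °C.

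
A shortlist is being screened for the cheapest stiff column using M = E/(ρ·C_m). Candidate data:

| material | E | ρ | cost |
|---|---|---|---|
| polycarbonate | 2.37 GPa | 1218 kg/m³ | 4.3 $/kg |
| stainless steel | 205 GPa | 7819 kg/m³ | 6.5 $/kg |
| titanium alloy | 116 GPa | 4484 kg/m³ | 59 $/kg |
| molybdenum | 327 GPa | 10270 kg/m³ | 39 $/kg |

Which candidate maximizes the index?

stainless steel

Computing M directly (units already consistent):
  stainless steel: M = 4.03 MN·m per $
  molybdenum: M = 0.816 MN·m per $
  polycarbonate: M = 0.453 MN·m per $
  titanium alloy: M = 0.438 MN·m per $
Highest index: stainless steel.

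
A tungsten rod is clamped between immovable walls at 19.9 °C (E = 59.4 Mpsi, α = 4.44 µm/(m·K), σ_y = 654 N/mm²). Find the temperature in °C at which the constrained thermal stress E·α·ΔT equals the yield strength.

E = 59.4 Mpsi = 409.5 GPa.
σ_y = 654 N/mm² = 654.0 MPa.
E·α·ΔT = 654.0 MPa ⇒ ΔT = 654.0 / (409.5×10³ × 4.44×10⁻⁶) = 359.7 K.
T = 19.9 + 359.7 = 379.6 °C.

380 °C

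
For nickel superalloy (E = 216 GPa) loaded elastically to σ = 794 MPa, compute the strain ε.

3.68×10⁻³

ε = σ/E = 794 / 216000 = 3.68×10⁻³.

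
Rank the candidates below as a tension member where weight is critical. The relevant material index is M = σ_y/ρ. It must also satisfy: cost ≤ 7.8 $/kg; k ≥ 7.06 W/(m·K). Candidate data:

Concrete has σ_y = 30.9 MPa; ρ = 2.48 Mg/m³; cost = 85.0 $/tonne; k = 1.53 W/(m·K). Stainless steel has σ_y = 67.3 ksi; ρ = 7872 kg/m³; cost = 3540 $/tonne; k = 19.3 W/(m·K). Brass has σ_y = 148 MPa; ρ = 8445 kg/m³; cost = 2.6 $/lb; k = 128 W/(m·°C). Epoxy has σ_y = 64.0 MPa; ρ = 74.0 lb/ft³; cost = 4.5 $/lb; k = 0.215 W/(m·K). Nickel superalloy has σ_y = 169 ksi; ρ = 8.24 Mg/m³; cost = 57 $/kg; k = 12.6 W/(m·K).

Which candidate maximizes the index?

Screen on constraints: cost ≤ 7.8 $/kg; k ≥ 7.06 W/(m·K). Survivors: stainless steel, brass.
Convert each candidate to consistent units, then evaluate M:
  stainless steel: σ_y = 464.0 MPa, ρ = 7872 kg/m³
  brass: σ_y = 148.0 MPa, ρ = 8445 kg/m³
  stainless steel: M = 58.9 kN·m/kg
  brass: M = 17.5 kN·m/kg
Stainless steel ranks first.

stainless steel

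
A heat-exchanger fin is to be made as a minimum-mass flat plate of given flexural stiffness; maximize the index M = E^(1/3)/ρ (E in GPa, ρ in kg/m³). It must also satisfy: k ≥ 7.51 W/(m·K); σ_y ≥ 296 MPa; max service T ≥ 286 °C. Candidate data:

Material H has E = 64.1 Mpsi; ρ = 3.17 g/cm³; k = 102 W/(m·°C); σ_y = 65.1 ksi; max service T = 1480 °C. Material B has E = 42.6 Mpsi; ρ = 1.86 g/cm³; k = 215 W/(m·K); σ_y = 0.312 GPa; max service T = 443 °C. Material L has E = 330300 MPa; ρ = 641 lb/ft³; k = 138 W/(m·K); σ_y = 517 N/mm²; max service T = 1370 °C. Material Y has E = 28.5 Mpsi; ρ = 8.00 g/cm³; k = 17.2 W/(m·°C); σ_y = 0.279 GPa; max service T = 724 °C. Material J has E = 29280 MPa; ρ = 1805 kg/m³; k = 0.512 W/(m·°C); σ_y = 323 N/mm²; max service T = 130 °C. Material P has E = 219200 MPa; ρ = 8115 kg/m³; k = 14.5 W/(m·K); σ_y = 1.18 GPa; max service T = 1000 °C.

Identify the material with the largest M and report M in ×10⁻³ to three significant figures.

material B, M = 3.57×10⁻³

Screen on constraints: k ≥ 7.51 W/(m·K); σ_y ≥ 296 MPa; max service T ≥ 286 °C. Survivors: material H, material B, material L, material P.
Putting every candidate on a common basis:
  material H: E = 442.0 GPa, ρ = 3170 kg/m³
  material B: E = 293.7 GPa, ρ = 1860 kg/m³
  material L: E = 330.3 GPa, ρ = 10270 kg/m³
  material P: E = 219.2 GPa, ρ = 8115 kg/m³
  material B: M = 3.57×10⁻³
  material H: M = 2.40×10⁻³
  material P: M = 0.743×10⁻³
  material L: M = 0.673×10⁻³
Highest index: material B.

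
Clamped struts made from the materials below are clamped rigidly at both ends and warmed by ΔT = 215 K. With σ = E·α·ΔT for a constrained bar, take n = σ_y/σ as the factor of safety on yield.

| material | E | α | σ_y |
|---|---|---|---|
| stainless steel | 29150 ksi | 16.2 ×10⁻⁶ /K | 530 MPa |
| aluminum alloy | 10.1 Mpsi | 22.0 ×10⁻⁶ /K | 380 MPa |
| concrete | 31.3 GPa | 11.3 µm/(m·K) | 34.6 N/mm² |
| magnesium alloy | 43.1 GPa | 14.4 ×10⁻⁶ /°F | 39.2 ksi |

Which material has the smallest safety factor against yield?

Converting E to GPa, α to ×10⁻⁶/K, σ_y to MPa, then σ and n for each:
  stainless steel: E = 201.0, α = 16.2, σ_y = 530.0 → σ = 700 MPa, n = 0.757
  aluminum alloy: E = 69.64, α = 22.0, σ_y = 380.0 → σ = 329 MPa, n = 1.15
  concrete: E = 31.30, α = 11.3, σ_y = 34.60 → σ = 76.0 MPa, n = 0.455
  magnesium alloy: E = 43.10, α = 25.9, σ_y = 270.3 → σ = 240 MPa, n = 1.13
Smallest n: concrete with n = 0.455.

concrete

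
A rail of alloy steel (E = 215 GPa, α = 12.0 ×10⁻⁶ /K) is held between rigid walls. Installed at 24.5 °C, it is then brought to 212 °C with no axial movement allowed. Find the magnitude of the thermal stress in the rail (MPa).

484 MPa

ΔT = 187.5 K. Constrained thermal stress σ = E·α·ΔT = 215.0×10³ MPa × 12.0×10⁻⁶ × 187.5 = 484 MPa (compressive).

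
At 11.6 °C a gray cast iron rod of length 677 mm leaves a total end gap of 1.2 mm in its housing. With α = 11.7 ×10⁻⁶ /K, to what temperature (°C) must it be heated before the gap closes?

163 °C

α·L₀·ΔT = 1.2 mm ⇒ ΔT = 1.2 / (11.7×10⁻⁶ × 677.0) = 151.5 K.
T = 11.6 + 151.5 = 163.1 °C.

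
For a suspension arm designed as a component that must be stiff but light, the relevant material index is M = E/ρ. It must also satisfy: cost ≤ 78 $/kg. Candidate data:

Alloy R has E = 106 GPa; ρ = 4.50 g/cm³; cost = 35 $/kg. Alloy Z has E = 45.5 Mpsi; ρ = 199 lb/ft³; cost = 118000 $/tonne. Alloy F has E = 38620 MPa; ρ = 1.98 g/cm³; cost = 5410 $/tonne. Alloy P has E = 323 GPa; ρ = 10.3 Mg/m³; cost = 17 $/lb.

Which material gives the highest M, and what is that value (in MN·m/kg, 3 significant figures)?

alloy P, M = 31.4 MN·m/kg

Screen on constraints: cost ≤ 78 $/kg. Survivors: alloy R, alloy F, alloy P.
Putting every candidate on a common basis:
  alloy R: E = 106.0 GPa, ρ = 4500 kg/m³
  alloy F: E = 38.62 GPa, ρ = 1980 kg/m³
  alloy P: E = 323.0 GPa, ρ = 10300 kg/m³
  alloy P: M = 31.4 MN·m/kg
  alloy R: M = 23.6 MN·m/kg
  alloy F: M = 19.5 MN·m/kg
Alloy P has the largest M.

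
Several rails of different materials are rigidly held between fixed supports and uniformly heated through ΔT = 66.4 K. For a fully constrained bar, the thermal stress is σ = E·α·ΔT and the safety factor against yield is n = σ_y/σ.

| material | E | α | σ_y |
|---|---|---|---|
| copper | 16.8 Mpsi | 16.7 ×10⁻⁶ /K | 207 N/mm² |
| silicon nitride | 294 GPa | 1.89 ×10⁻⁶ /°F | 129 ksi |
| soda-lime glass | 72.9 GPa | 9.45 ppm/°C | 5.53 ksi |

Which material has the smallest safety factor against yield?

soda-lime glass

With everything in SI (GPa, ×10⁻⁶/K, MPa):
  copper: E = 115.8, α = 16.7, σ_y = 207.0 → σ = 128 MPa, n = 1.61
  silicon nitride: E = 294.0, α = 3.40, σ_y = 889.4 → σ = 66.4 MPa, n = 13.4
  soda-lime glass: E = 72.90, α = 9.45, σ_y = 38.13 → σ = 45.7 MPa, n = 0.834
The minimum is soda-lime glass at n = 0.834.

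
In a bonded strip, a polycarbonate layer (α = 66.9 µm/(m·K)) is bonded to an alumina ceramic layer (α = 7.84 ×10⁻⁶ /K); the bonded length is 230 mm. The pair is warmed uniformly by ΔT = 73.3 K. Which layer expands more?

α(polycarbonate) = 66.9×10⁻⁶/K vs α(alumina ceramic) = 7.84×10⁻⁶/K.
Higher α expands more for the same ΔT: polycarbonate.

polycarbonate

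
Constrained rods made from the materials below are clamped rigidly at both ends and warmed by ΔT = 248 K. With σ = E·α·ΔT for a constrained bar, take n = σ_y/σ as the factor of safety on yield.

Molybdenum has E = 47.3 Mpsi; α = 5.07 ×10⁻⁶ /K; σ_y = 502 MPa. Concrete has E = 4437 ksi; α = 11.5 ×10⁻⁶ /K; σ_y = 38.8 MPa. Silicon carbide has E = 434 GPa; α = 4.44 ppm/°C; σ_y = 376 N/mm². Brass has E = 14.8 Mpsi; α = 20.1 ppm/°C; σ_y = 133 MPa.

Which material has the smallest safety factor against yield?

brass

Converting E to GPa, α to ×10⁻⁶/K, σ_y to MPa, then σ and n for each:
  molybdenum: E = 326.1, α = 5.07, σ_y = 502.0 → σ = 410 MPa, n = 1.22
  concrete: E = 30.59, α = 11.5, σ_y = 38.80 → σ = 87.2 MPa, n = 0.445
  silicon carbide: E = 434.0, α = 4.44, σ_y = 376.0 → σ = 478 MPa, n = 0.787
  brass: E = 102.0, α = 20.1, σ_y = 133.0 → σ = 509 MPa, n = 0.261
Brass has the lowest safety factor, n = 0.261.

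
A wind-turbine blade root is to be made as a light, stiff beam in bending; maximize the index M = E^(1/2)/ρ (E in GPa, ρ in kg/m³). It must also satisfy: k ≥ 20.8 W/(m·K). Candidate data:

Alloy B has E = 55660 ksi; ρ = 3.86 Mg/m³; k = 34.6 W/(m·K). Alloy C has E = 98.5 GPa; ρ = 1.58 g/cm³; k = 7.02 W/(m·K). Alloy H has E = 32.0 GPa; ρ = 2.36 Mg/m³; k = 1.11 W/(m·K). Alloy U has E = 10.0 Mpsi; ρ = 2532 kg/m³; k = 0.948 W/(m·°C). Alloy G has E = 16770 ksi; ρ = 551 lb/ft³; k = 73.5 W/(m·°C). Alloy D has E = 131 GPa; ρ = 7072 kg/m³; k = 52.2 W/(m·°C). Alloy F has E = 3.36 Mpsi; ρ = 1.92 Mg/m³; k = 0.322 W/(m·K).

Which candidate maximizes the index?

alloy B

Screen on constraints: k ≥ 20.8 W/(m·K). Survivors: alloy B, alloy G, alloy D.
In SI units:
  alloy B: E = 383.8 GPa, ρ = 3860 kg/m³
  alloy G: E = 115.6 GPa, ρ = 8826 kg/m³
  alloy D: E = 131.0 GPa, ρ = 7072 kg/m³
  alloy B: M = 5.08×10⁻³
  alloy D: M = 1.62×10⁻³
  alloy G: M = 1.22×10⁻³
The maximum is for alloy B.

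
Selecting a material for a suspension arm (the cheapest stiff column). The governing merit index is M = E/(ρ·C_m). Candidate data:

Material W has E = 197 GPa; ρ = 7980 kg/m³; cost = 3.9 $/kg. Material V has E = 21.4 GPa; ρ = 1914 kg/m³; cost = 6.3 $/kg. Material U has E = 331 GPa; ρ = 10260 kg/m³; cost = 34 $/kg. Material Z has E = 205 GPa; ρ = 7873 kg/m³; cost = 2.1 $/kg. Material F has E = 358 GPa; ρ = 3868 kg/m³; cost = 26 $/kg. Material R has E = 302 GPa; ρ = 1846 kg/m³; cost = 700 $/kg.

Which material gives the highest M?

Per-candidate index values:
  material Z: M = 12.4 MN·m per $
  material W: M = 6.33 MN·m per $
  material F: M = 3.56 MN·m per $
  material V: M = 1.77 MN·m per $
  material U: M = 0.949 MN·m per $
  material R: M = 0.234 MN·m per $
Material Z has the largest M.

material Z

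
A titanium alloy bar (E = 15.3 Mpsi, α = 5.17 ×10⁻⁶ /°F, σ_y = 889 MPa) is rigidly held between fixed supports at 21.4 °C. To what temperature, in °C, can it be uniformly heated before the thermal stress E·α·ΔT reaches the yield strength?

E = 15.3 Mpsi = 105.5 GPa.
α = 5.17×10⁻⁶/°F × 9/5 = 9.31×10⁻⁶/K.
E·α·ΔT = 889.0 MPa ⇒ ΔT = 889.0 / (105.5×10³ × 9.31×10⁻⁶) = 905.6 K.
T = 21.4 + 905.6 = 927.0 °C.

927 °C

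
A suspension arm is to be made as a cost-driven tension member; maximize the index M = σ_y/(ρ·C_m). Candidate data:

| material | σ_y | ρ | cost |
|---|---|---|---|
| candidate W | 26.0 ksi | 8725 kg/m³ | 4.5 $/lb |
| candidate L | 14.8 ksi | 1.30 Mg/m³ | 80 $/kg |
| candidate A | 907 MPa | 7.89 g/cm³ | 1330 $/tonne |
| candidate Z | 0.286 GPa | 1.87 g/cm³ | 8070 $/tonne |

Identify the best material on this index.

candidate A

Putting every candidate on a common basis:
  candidate W: σ_y = 179.3 MPa, ρ = 8725 kg/m³, cost = 9.921 $/kg
  candidate L: σ_y = 102.0 MPa, ρ = 1300 kg/m³, cost = 80.00 $/kg
  candidate A: σ_y = 907.0 MPa, ρ = 7890 kg/m³, cost = 1.330 $/kg
  candidate Z: σ_y = 286.0 MPa, ρ = 1870 kg/m³, cost = 8.070 $/kg
  candidate A: M = 86.4 kN·m per $
  candidate Z: M = 19.0 kN·m per $
  candidate W: M = 2.07 kN·m per $
  candidate L: M = 0.981 kN·m per $
Candidate A ranks first.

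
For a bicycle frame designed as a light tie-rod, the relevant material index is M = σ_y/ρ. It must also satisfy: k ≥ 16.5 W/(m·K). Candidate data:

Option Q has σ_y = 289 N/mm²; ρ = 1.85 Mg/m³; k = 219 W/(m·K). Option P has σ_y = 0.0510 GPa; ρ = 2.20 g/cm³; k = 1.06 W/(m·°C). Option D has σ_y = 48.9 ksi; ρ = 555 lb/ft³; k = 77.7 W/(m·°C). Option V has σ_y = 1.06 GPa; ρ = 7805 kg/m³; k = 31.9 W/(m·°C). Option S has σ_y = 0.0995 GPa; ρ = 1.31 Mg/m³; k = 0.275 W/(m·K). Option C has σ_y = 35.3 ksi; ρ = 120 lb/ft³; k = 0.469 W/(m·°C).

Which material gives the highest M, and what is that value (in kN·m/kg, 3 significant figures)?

option Q, M = 156 kN·m/kg

Screen on constraints: k ≥ 16.5 W/(m·K). Survivors: option Q, option D, option V.
In SI units:
  option Q: σ_y = 289.0 MPa, ρ = 1850 kg/m³
  option D: σ_y = 337.2 MPa, ρ = 8890 kg/m³
  option V: σ_y = 1060 MPa, ρ = 7805 kg/m³
  option Q: M = 156 kN·m/kg
  option V: M = 136 kN·m/kg
  option D: M = 37.9 kN·m/kg
The maximum is for option Q.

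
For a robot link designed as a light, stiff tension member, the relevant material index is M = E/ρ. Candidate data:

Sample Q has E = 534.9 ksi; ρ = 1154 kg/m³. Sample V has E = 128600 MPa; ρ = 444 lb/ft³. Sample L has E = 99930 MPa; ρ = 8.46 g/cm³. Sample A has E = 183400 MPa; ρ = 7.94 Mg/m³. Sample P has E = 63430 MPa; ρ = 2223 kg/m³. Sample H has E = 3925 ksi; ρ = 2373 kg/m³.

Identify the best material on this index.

sample P

Putting every candidate on a common basis:
  sample Q: E = 3.688 GPa, ρ = 1154 kg/m³
  sample V: E = 128.6 GPa, ρ = 7112 kg/m³
  sample L: E = 99.93 GPa, ρ = 8460 kg/m³
  sample A: E = 183.4 GPa, ρ = 7940 kg/m³
  sample P: E = 63.43 GPa, ρ = 2223 kg/m³
  sample H: E = 27.06 GPa, ρ = 2373 kg/m³
  sample P: M = 28.5 MN·m/kg
  sample A: M = 23.1 MN·m/kg
  sample V: M = 18.1 MN·m/kg
  sample L: M = 11.8 MN·m/kg
  sample H: M = 11.4 MN·m/kg
  sample Q: M = 3.20 MN·m/kg
Sample P has the largest M.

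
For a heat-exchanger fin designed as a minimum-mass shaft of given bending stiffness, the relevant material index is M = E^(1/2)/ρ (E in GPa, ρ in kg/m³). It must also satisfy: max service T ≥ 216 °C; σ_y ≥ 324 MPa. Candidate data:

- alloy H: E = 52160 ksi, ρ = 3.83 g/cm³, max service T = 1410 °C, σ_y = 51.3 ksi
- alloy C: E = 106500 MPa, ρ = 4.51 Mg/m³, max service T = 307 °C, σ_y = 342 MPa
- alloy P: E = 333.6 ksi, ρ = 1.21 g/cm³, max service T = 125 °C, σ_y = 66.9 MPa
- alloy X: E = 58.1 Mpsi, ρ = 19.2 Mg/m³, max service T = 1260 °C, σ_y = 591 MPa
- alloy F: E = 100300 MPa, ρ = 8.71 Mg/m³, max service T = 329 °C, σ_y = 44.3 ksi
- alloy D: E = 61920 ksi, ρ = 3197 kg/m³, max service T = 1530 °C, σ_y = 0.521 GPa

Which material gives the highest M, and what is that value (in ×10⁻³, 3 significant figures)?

alloy D, M = 6.46×10⁻³

Screen on constraints: max service T ≥ 216 °C; σ_y ≥ 324 MPa. Survivors: alloy H, alloy C, alloy X, alloy D.
In SI units:
  alloy H: E = 359.6 GPa, ρ = 3830 kg/m³
  alloy C: E = 106.5 GPa, ρ = 4510 kg/m³
  alloy X: E = 400.6 GPa, ρ = 19200 kg/m³
  alloy D: E = 426.9 GPa, ρ = 3197 kg/m³
  alloy D: M = 6.46×10⁻³
  alloy H: M = 4.95×10⁻³
  alloy C: M = 2.29×10⁻³
  alloy X: M = 1.04×10⁻³
The maximum is for alloy D.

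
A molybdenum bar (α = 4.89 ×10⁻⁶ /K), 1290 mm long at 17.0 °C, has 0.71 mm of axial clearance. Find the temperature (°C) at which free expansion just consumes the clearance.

α·L₀·ΔT = 0.71 mm ⇒ ΔT = 0.71 / (4.89×10⁻⁶ × 1290.0) = 112.6 K.
T = 17.0 + 112.6 = 129.6 °C.

130 °C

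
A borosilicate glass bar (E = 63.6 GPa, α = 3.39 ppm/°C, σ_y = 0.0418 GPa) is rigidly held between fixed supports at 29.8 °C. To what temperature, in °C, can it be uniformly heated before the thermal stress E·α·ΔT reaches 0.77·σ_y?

179 °C

σ_y = 0.0418 GPa = 41.80 MPa.
E·α·ΔT = 32.19 MPa ⇒ ΔT = 32.19 / (63.60×10³ × 3.39×10⁻⁶) = 149.3 K.
T = 29.8 + 149.3 = 179.1 °C.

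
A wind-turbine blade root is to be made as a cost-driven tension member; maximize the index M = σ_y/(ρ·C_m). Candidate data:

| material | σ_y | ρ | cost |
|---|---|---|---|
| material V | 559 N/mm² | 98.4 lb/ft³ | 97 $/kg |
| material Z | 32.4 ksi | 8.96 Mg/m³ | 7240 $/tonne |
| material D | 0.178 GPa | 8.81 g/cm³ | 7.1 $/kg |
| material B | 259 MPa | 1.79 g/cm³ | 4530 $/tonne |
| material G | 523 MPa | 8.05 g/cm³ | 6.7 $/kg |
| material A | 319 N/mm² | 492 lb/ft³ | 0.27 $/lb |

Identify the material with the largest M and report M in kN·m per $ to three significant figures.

material A, M = 68.0 kN·m per $

In SI units:
  material V: σ_y = 559.0 MPa, ρ = 1576 kg/m³, cost = 97.00 $/kg
  material Z: σ_y = 223.4 MPa, ρ = 8960 kg/m³, cost = 7.240 $/kg
  material D: σ_y = 178.0 MPa, ρ = 8810 kg/m³, cost = 7.100 $/kg
  material B: σ_y = 259.0 MPa, ρ = 1790 kg/m³, cost = 4.530 $/kg
  material G: σ_y = 523.0 MPa, ρ = 8050 kg/m³, cost = 6.700 $/kg
  material A: σ_y = 319.0 MPa, ρ = 7881 kg/m³, cost = 0.5952 $/kg
  material A: M = 68.0 kN·m per $
  material B: M = 31.9 kN·m per $
  material G: M = 9.70 kN·m per $
  material V: M = 3.66 kN·m per $
  material Z: M = 3.44 kN·m per $
  material D: M = 2.85 kN·m per $
Material A has the largest M.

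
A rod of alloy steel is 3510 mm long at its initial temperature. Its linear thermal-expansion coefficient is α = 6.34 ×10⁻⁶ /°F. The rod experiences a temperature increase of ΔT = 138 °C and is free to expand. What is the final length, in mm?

Convert α: 6.34×10⁻⁶/°F × (9/5) = 11.4×10⁻⁶/K.
ΔL = α·L₀·ΔT = 11.4×10⁻⁶ × 3510 mm × 138.0 K = 5.53 mm.
L = L₀ + ΔL = 3510 + 5.53 = 3515.5 mm.

3515.5 mm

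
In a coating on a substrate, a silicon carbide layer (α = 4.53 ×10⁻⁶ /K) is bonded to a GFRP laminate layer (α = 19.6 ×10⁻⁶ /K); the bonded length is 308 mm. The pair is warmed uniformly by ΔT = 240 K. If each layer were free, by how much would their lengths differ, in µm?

Δα = |4.53 − 19.6|×10⁻⁶/K = 15.1×10⁻⁶/K.
ΔL_mismatch = Δα·L·ΔT = 15.1×10⁻⁶ × 308.0 mm × 240.0 K = 1110 µm.

1110 µm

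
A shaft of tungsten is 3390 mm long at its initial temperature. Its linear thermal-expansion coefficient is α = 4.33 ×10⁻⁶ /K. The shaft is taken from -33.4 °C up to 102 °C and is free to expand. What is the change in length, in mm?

1.99 mm

ΔT = 102 − (-33.4) = 135.4 K.
ΔL = α·L₀·ΔT = 4.33×10⁻⁶ × 3390 mm × 135.4 K = 1.99 mm.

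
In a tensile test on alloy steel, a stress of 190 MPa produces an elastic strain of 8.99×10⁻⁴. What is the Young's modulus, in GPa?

E = σ/ε = 190 MPa / 8.99×10⁻⁴ = 211300 MPa = 211 GPa.

211 GPa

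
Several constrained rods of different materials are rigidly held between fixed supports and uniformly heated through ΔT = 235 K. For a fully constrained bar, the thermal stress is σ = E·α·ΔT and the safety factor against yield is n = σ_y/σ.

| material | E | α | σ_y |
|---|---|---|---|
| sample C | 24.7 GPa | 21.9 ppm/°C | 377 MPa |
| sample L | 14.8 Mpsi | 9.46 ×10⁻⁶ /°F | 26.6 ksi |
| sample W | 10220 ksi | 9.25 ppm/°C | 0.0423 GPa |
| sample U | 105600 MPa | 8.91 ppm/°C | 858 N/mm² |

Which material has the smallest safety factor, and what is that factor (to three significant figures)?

sample W, n = 0.276

Converting E to GPa, α to ×10⁻⁶/K, σ_y to MPa, then σ and n for each:
  sample C: E = 24.70, α = 21.9, σ_y = 377.0 → σ = 127 MPa, n = 2.97
  sample L: E = 102.0, α = 17.0, σ_y = 183.4 → σ = 408 MPa, n = 0.449
  sample W: E = 70.46, α = 9.25, σ_y = 42.30 → σ = 153 MPa, n = 0.276
  sample U: E = 105.6, α = 8.91, σ_y = 858.0 → σ = 221 MPa, n = 3.88
Sample W has the lowest safety factor, n = 0.276.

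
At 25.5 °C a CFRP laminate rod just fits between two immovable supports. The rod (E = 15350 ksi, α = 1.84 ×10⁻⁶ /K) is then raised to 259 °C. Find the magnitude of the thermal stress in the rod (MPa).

E = 15350 ksi = 105.8 GPa.
ΔT = 233.5 K. Constrained thermal stress σ = E·α·ΔT = 105.8×10³ MPa × 1.84×10⁻⁶ × 233.5 = 45.5 MPa (compressive).

45.5 MPa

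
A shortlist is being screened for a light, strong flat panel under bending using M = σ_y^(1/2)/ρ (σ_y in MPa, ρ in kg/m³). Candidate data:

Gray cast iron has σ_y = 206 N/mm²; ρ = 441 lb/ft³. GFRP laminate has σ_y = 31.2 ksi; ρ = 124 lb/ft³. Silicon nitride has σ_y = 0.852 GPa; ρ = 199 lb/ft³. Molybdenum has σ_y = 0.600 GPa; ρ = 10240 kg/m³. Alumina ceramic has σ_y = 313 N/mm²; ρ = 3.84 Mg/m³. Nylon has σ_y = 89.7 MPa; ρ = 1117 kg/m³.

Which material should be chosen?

silicon nitride

In SI units:
  gray cast iron: σ_y = 206.0 MPa, ρ = 7064 kg/m³
  GFRP laminate: σ_y = 215.1 MPa, ρ = 1986 kg/m³
  silicon nitride: σ_y = 852.0 MPa, ρ = 3188 kg/m³
  molybdenum: σ_y = 600.0 MPa, ρ = 10240 kg/m³
  alumina ceramic: σ_y = 313.0 MPa, ρ = 3840 kg/m³
  nylon: σ_y = 89.70 MPa, ρ = 1117 kg/m³
  silicon nitride: M = 9.16×10⁻³
  nylon: M = 8.48×10⁻³
  GFRP laminate: M = 7.38×10⁻³
  alumina ceramic: M = 4.61×10⁻³
  molybdenum: M = 2.39×10⁻³
  gray cast iron: M = 2.03×10⁻³
The maximum is for silicon nitride.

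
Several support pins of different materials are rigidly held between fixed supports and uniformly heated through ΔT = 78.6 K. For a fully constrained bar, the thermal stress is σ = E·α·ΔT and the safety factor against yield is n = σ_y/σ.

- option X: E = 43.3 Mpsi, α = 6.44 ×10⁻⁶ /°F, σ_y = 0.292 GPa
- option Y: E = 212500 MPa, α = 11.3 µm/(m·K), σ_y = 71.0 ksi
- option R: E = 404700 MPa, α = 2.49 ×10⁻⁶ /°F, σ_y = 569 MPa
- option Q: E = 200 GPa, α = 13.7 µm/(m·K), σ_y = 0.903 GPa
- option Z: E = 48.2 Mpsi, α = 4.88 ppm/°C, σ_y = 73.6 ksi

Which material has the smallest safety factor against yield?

Per material, after unit conversion:
  option X: E = 298.5, α = 11.6, σ_y = 292.0 → σ = 272 MPa, n = 1.07
  option Y: E = 212.5, α = 11.3, σ_y = 489.5 → σ = 189 MPa, n = 2.59
  option R: E = 404.7, α = 4.48, σ_y = 569.0 → σ = 143 MPa, n = 3.99
  option Q: E = 200.0, α = 13.7, σ_y = 903.0 → σ = 215 MPa, n = 4.19
  option Z: E = 332.3, α = 4.88, σ_y = 507.5 → σ = 127 MPa, n = 3.98
The minimum is option X at n = 1.07.

option X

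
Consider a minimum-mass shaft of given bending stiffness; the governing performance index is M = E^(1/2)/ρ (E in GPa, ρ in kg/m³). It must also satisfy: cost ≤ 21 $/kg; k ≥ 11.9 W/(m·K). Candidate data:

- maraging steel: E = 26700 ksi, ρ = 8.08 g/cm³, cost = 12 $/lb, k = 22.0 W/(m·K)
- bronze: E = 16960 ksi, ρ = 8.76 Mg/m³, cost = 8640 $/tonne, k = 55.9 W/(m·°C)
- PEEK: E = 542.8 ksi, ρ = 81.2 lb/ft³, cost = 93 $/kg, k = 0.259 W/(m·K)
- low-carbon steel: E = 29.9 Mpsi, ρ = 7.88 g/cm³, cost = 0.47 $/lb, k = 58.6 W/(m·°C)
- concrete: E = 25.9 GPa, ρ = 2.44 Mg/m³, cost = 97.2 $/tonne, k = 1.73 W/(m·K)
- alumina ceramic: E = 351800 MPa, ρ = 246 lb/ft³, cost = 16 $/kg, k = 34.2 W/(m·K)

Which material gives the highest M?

alumina ceramic

Screen on constraints: cost ≤ 21 $/kg; k ≥ 11.9 W/(m·K). Survivors: bronze, low-carbon steel, alumina ceramic.
Convert each candidate to consistent units, then evaluate M:
  bronze: E = 116.9 GPa, ρ = 8760 kg/m³
  low-carbon steel: E = 206.2 GPa, ρ = 7880 kg/m³
  alumina ceramic: E = 351.8 GPa, ρ = 3941 kg/m³
  alumina ceramic: M = 4.76×10⁻³
  low-carbon steel: M = 1.82×10⁻³
  bronze: M = 1.23×10⁻³
Highest index: alumina ceramic.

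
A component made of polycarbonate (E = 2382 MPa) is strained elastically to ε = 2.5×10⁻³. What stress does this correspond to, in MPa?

E = 2382 MPa = 2.382 GPa.
σ = E·ε = 2382 MPa × 2.5×10⁻³ = 5.96 MPa.

5.96 MPa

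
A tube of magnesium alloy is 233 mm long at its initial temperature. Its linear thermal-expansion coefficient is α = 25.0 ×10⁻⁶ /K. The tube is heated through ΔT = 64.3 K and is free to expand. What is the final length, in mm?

ΔL = α·L₀·ΔT = 25.0×10⁻⁶ × 233 mm × 64.30 K = 0.375 mm.
L = L₀ + ΔL = 233 + 0.375 = 233.37 mm.

233.37 mm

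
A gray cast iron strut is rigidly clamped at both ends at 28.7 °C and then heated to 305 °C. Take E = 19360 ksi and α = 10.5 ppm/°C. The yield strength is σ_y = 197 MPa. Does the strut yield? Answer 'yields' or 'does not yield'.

yields

E = 19360 ksi = 133.5 GPa.
ΔT = 276.3 K. Constrained thermal stress σ = E·α·ΔT = 133.5×10³ MPa × 10.5×10⁻⁶ × 276.3 = 387 MPa (compressive).
Compare to σ_y = 197 MPa: σ ≥ σ_y, so it yields.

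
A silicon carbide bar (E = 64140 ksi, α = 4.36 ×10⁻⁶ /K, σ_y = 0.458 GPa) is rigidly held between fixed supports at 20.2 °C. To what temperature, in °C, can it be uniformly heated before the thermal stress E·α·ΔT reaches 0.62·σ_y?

167 °C

E = 64140 ksi = 442.2 GPa.
σ_y = 0.458 GPa = 458.0 MPa.
E·α·ΔT = 284.0 MPa ⇒ ΔT = 284.0 / (442.2×10³ × 4.36×10⁻⁶) = 147.3 K.
T = 20.2 + 147.3 = 167.5 °C.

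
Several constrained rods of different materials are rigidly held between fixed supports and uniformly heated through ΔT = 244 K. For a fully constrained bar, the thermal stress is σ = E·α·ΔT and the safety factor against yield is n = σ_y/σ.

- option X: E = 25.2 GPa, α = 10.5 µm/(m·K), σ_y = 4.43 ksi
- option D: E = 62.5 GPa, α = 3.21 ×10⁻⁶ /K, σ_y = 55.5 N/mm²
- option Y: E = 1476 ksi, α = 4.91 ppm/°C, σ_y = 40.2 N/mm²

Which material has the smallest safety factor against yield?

Per material, after unit conversion:
  option X: E = 25.20, α = 10.5, σ_y = 30.54 → σ = 64.6 MPa, n = 0.473
  option D: E = 62.50, α = 3.21, σ_y = 55.50 → σ = 49.0 MPa, n = 1.13
  option Y: E = 10.18, α = 4.91, σ_y = 40.20 → σ = 12.2 MPa, n = 3.30
Option X has the lowest safety factor, n = 0.473.

option X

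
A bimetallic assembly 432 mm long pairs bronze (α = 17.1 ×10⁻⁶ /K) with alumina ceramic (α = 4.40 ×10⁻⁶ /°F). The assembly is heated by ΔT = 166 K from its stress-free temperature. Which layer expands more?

bronze

alumina ceramic: α = 4.40×10⁻⁶/°F × 9/5 = 7.92×10⁻⁶/K.
α(bronze) = 17.1×10⁻⁶/K vs α(alumina ceramic) = 7.92×10⁻⁶/K.
Higher α expands more for the same ΔT: bronze.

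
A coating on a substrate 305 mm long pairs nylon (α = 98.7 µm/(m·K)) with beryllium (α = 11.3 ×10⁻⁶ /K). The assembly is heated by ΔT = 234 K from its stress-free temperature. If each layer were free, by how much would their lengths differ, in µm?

Δα = |98.7 − 11.3|×10⁻⁶/K = 87.4×10⁻⁶/K.
ΔL_mismatch = Δα·L·ΔT = 87.4×10⁻⁶ × 305.0 mm × 234.0 K = 6240 µm.

6240 µm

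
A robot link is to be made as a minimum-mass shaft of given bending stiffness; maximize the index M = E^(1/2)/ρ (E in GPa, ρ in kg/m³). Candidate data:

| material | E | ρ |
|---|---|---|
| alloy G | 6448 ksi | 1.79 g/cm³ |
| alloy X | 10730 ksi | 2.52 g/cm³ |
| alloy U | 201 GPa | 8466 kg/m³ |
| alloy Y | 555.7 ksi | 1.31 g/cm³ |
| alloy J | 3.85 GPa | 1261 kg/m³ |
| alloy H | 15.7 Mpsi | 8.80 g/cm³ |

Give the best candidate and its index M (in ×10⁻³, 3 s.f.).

In SI units:
  alloy G: E = 44.46 GPa, ρ = 1790 kg/m³
  alloy X: E = 73.98 GPa, ρ = 2520 kg/m³
  alloy U: E = 201.0 GPa, ρ = 8466 kg/m³
  alloy Y: E = 3.831 GPa, ρ = 1310 kg/m³
  alloy J: E = 3.850 GPa, ρ = 1261 kg/m³
  alloy H: E = 108.2 GPa, ρ = 8800 kg/m³
  alloy G: M = 3.72×10⁻³
  alloy X: M = 3.41×10⁻³
  alloy U: M = 1.67×10⁻³
  alloy J: M = 1.56×10⁻³
  alloy Y: M = 1.49×10⁻³
  alloy H: M = 1.18×10⁻³
The maximum is for alloy G.

alloy G, M = 3.72×10⁻³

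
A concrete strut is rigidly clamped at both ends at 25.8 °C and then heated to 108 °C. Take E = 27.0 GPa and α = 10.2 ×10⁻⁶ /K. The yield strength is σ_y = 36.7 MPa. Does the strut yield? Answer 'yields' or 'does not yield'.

ΔT = 82.20 K. Constrained thermal stress σ = E·α·ΔT = 27.00×10³ MPa × 10.2×10⁻⁶ × 82.20 = 22.6 MPa (compressive).
Compare to σ_y = 36.7 MPa: σ < σ_y, so it does not yield.

does not yield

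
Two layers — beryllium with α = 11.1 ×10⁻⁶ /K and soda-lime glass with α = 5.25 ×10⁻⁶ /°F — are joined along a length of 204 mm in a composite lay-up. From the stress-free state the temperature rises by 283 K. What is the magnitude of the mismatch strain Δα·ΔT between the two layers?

4.67×10⁻⁴

soda-lime glass: α = 5.25×10⁻⁶/°F × 9/5 = 9.45×10⁻⁶/K.
Δα = |11.1 − 9.45|×10⁻⁶/K = 1.65×10⁻⁶/K.
Mismatch strain = Δα·ΔT = 1.65×10⁻⁶ × 283.0 = 4.67×10⁻⁴.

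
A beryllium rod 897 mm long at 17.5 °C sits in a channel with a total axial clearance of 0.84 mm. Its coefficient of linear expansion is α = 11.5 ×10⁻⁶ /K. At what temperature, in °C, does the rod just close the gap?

α·L₀·ΔT = 0.84 mm ⇒ ΔT = 0.84 / (11.5×10⁻⁶ × 897.0) = 81.43 K.
T = 17.5 + 81.43 = 98.93 °C.

98.9 °C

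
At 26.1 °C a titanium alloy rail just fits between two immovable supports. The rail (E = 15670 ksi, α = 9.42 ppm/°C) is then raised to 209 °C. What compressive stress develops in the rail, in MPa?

186 MPa

E = 15670 ksi = 108.0 GPa.
ΔT = 182.9 K. Constrained thermal stress σ = E·α·ΔT = 108.0×10³ MPa × 9.42×10⁻⁶ × 182.9 = 186 MPa (compressive).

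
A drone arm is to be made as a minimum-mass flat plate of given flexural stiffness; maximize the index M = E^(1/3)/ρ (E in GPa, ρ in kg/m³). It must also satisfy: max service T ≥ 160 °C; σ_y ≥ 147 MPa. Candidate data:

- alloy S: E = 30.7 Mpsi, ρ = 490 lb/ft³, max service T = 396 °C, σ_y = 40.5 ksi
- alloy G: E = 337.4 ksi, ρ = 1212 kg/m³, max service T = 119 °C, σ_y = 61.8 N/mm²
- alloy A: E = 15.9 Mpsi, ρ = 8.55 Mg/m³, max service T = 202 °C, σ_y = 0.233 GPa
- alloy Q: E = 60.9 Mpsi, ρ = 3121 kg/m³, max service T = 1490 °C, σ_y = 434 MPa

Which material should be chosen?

Screen on constraints: max service T ≥ 160 °C; σ_y ≥ 147 MPa. Survivors: alloy S, alloy A, alloy Q.
In SI units:
  alloy S: E = 211.7 GPa, ρ = 7849 kg/m³
  alloy A: E = 109.6 GPa, ρ = 8550 kg/m³
  alloy Q: E = 419.9 GPa, ρ = 3121 kg/m³
  alloy Q: M = 2.40×10⁻³
  alloy S: M = 0.759×10⁻³
  alloy A: M = 0.560×10⁻³
Highest index: alloy Q.

alloy Q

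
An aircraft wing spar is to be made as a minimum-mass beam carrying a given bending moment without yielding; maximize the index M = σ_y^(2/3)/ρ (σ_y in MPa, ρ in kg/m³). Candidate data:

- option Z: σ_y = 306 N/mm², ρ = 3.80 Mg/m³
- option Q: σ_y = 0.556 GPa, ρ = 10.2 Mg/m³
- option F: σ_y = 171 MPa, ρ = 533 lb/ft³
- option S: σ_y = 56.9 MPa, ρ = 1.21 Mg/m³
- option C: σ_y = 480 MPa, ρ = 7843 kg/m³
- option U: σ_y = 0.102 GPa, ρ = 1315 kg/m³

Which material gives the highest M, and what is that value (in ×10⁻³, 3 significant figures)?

option U, M = 16.6×10⁻³

Convert each candidate to consistent units, then evaluate M:
  option Z: σ_y = 306.0 MPa, ρ = 3800 kg/m³
  option Q: σ_y = 556.0 MPa, ρ = 10200 kg/m³
  option F: σ_y = 171.0 MPa, ρ = 8538 kg/m³
  option S: σ_y = 56.90 MPa, ρ = 1210 kg/m³
  option C: σ_y = 480.0 MPa, ρ = 7843 kg/m³
  option U: σ_y = 102.0 MPa, ρ = 1315 kg/m³
  option U: M = 16.6×10⁻³
  option S: M = 12.2×10⁻³
  option Z: M = 11.9×10⁻³
  option C: M = 7.82×10⁻³
  option Q: M = 6.63×10⁻³
  option F: M = 3.61×10⁻³
Option U has the largest M.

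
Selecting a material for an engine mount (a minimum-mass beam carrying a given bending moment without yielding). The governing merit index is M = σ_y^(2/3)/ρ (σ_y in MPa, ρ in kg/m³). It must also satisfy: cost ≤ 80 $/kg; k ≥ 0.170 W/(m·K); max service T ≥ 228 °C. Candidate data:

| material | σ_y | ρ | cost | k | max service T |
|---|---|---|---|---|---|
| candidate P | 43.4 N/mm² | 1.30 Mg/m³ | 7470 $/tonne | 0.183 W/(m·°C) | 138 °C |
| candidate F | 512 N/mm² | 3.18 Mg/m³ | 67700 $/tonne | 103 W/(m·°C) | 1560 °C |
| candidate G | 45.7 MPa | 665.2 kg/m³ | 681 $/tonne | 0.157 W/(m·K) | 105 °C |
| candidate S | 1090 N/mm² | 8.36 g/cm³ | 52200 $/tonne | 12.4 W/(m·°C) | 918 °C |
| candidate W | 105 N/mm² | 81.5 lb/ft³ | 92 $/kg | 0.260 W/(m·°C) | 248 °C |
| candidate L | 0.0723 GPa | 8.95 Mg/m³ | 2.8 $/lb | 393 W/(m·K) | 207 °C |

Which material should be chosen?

candidate F

Screen on constraints: cost ≤ 80 $/kg; k ≥ 0.170 W/(m·K); max service T ≥ 228 °C. Survivors: candidate F, candidate S.
Putting every candidate on a common basis:
  candidate F: σ_y = 512.0 MPa, ρ = 3180 kg/m³
  candidate S: σ_y = 1090 MPa, ρ = 8360 kg/m³
  candidate F: M = 20.1×10⁻³
  candidate S: M = 12.7×10⁻³
Candidate F ranks first.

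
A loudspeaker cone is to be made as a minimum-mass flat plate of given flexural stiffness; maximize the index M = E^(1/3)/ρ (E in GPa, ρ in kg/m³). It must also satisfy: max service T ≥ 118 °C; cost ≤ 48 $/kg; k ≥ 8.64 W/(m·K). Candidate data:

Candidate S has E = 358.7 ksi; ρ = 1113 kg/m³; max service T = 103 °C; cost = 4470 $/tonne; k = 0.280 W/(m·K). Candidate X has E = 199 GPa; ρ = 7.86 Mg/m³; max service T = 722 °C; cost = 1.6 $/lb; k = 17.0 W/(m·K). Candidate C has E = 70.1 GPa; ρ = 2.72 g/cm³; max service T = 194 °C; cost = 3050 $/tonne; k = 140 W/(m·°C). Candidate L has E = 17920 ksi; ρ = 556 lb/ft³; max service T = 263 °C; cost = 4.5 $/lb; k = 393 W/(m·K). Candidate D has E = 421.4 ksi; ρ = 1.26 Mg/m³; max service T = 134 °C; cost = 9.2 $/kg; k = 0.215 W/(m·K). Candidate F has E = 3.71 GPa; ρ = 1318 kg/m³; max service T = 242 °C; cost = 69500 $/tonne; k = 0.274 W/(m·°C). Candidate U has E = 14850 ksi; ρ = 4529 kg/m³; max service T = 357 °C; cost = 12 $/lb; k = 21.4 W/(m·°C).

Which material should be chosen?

Screen on constraints: max service T ≥ 118 °C; cost ≤ 48 $/kg; k ≥ 8.64 W/(m·K). Survivors: candidate X, candidate C, candidate L, candidate U.
After converting to SI:
  candidate X: E = 199.0 GPa, ρ = 7860 kg/m³
  candidate C: E = 70.10 GPa, ρ = 2720 kg/m³
  candidate L: E = 123.6 GPa, ρ = 8906 kg/m³
  candidate U: E = 102.4 GPa, ρ = 4529 kg/m³
  candidate C: M = 1.52×10⁻³
  candidate U: M = 1.03×10⁻³
  candidate X: M = 0.743×10⁻³
  candidate L: M = 0.559×10⁻³
Highest index: candidate C.

candidate C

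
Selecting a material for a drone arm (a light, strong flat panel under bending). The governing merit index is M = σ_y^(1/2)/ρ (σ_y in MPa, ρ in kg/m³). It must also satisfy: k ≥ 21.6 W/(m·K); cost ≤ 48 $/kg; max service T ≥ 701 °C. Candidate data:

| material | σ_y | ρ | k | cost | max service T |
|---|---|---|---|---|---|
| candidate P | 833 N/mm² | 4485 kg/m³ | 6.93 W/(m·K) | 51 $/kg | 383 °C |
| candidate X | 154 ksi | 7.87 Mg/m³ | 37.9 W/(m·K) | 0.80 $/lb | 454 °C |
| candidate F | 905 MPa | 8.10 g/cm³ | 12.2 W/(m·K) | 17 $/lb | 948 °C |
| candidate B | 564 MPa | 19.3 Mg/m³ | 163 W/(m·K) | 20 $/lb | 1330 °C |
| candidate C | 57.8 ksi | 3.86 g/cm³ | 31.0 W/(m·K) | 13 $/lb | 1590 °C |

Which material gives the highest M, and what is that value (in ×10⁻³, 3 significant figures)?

candidate C, M = 5.17×10⁻³

Screen on constraints: k ≥ 21.6 W/(m·K); cost ≤ 48 $/kg; max service T ≥ 701 °C. Survivors: candidate B, candidate C.
Putting every candidate on a common basis:
  candidate B: σ_y = 564.0 MPa, ρ = 19300 kg/m³
  candidate C: σ_y = 398.5 MPa, ρ = 3860 kg/m³
  candidate C: M = 5.17×10⁻³
  candidate B: M = 1.23×10⁻³
Candidate C has the largest M.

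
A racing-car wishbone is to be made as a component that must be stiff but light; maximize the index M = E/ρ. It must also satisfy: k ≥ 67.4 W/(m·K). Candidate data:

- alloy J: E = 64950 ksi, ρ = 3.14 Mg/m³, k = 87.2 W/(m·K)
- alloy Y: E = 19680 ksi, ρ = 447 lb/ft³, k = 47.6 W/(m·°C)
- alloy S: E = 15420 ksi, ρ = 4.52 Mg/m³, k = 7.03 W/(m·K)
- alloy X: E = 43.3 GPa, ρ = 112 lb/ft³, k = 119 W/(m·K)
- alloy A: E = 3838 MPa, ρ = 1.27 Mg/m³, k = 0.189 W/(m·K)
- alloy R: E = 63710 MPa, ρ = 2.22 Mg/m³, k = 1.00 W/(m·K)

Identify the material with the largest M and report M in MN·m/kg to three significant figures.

Screen on constraints: k ≥ 67.4 W/(m·K). Survivors: alloy J, alloy X.
After converting to SI:
  alloy J: E = 447.8 GPa, ρ = 3140 kg/m³
  alloy X: E = 43.30 GPa, ρ = 1794 kg/m³
  alloy J: M = 143 MN·m/kg
  alloy X: M = 24.1 MN·m/kg
Highest index: alloy J.

alloy J, M = 143 MN·m/kg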